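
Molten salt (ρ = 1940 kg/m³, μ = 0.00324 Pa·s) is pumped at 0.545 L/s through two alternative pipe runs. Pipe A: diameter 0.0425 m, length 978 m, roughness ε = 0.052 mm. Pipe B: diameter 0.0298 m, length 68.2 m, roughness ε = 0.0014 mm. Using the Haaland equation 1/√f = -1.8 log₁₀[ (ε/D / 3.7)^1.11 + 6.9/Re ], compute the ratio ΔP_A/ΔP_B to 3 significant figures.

Pipe A: V = Q/A = 0.000545/0.001419 = 0.3842 m/s; Re = 9776; ε/D = 0.00122; Haaland → f = 0.03266; ΔP_A = f(L/D)(ρV²/2) = 1.076e+05 Pa.
Pipe B: V = Q/A = 0.000545/0.0006975 = 0.7814 m/s; Re = 1.394e+04; ε/D = 4.7e-05; Haaland → f = 0.0283; ΔP_B = f(L/D)(ρV²/2) = 3.836e+04 Pa.
ΔP_A/ΔP_B = 1.076e+05/3.836e+04 = 2.80.

ΔP_A/ΔP_B ≈ 2.80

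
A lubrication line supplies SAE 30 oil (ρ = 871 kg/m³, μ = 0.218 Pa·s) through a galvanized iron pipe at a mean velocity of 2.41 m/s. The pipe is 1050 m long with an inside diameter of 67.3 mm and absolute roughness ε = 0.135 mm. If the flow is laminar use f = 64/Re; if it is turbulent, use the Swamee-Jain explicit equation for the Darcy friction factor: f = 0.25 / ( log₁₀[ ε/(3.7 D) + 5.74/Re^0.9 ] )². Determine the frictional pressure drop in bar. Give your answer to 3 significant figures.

ΔP ≈ 39.0 bar

Reynolds number Re = ρVD/μ = 871 · 2.41 · 0.0673 / 0.218 = 648.
Re < 2300 → laminar flow, so f = 64/Re = 64/648 = 0.09876 (the turbulent correlation is not needed).
Darcy-Weisbach: ΔP = f(L/D)(ρV²/2) = 0.09876·(1050/0.0673)·(871·2.41²/2) = 0.09876·1.56e+04·2529 = 3.897e+06 Pa.
ΔP = 3.897e+06 Pa = 39.0 bar.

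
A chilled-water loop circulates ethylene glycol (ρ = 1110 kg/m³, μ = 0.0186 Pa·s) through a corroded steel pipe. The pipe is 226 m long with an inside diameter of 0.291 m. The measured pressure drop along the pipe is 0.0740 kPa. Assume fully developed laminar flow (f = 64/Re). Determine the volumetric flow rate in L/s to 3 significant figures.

For laminar flow, f = 64/Re with Re = ρVD/μ, so Darcy-Weisbach reduces to ΔP = 32μLV/D². Solving for V: V = ΔP·D²/(32μL) = 74·(0.291)²/(32·0.0186·226) = 0.04659 m/s.
Check: Re = ρVD/μ = 1110·0.04659·0.291/0.0186 = 809 < 2300, so the laminar assumption holds.
Q = V·A = 0.04659·(π/4·0.291²) = 0.003098 m³/s = 3.10 L/s.

Q ≈ 3.10 L/s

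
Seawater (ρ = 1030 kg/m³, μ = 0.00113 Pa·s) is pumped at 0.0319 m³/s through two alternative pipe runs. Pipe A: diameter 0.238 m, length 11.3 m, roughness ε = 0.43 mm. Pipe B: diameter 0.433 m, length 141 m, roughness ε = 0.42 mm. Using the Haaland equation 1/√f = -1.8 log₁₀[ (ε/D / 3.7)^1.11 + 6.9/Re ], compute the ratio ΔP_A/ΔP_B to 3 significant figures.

ΔP_A/ΔP_B ≈ 1.72

Pipe A: V = Q/A = 0.0319/0.04449 = 0.717 m/s; Re = 1.556e+05; ε/D = 0.00181; Haaland → f = 0.02391; ΔP_A = f(L/D)(ρV²/2) = 300.6 Pa.
Pipe B: V = Q/A = 0.0319/0.1473 = 0.2166 m/s; Re = 8.55e+04; ε/D = 0.00097; Haaland → f = 0.02219; ΔP_B = f(L/D)(ρV²/2) = 174.7 Pa.
ΔP_A/ΔP_B = 300.6/174.7 = 1.72.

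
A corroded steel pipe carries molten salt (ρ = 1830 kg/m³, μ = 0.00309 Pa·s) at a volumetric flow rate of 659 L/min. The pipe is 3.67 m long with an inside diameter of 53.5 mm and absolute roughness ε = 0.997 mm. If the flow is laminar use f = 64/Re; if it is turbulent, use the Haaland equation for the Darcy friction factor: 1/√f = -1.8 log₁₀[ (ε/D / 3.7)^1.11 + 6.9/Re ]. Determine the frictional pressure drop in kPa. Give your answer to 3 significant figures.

Q = 659 L/min = 659/60000 = 0.01098 m³/s.
Cross-sectional area A = πD²/4 = π(0.0535)²/4 = 0.002248 m²; mean velocity V = Q/A = 0.01098/0.002248 = 4.886 m/s.
Reynolds number Re = ρVD/μ = 1830 · 4.886 · 0.0535 / 0.00309 = 1.548e+05.
Re > 4000 → turbulent. Relative roughness ε/D = 0.000997/0.0535 = 0.0186. Haaland: 1/√f = -1.8 log₁₀[(0.0186/3.7)^1.11 + 6.9/1.548e+05] = -1.8 log₁₀[0.00281 + 4.46e-05] = 4.579, so f = 0.0477.
Darcy-Weisbach: ΔP = f(L/D)(ρV²/2) = 0.0477·(3.67/0.0535)·(1830·4.886²/2) = 0.0477·68.6·2.184e+04 = 7.147e+04 Pa.
ΔP = 7.147e+04 Pa = 71.5 kPa.

ΔP ≈ 71.5 kPa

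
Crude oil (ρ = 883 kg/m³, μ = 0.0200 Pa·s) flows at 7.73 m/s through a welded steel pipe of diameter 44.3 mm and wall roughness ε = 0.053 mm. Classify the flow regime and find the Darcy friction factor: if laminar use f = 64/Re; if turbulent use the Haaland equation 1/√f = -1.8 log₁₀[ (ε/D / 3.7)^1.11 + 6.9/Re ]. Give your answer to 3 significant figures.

Re = ρVD/μ = 883·7.73·0.0443/0.02 = 1.512e+04.
Re > 4000 → turbulent. ε/D = 5.3e-05/0.0443 = 0.0012; Haaland: 1/√f = -1.8 log₁₀[0.000134 + 0.000456] = 5.813, so f = 0.0296.

f ≈ 0.0296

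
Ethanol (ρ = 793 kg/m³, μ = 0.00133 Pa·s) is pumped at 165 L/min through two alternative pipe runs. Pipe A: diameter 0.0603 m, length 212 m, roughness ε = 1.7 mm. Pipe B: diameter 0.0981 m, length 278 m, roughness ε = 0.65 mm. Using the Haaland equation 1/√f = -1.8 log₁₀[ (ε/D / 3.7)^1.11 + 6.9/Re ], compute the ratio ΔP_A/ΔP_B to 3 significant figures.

ΔP_A/ΔP_B ≈ 13.6

Pipe A: V = Q/A = 0.00275/0.002856 = 0.963 m/s; Re = 3.462e+04; ε/D = 0.0282; Haaland → f = 0.05675; ΔP_A = f(L/D)(ρV²/2) = 7.336e+04 Pa.
Pipe B: V = Q/A = 0.00275/0.007558 = 0.3638 m/s; Re = 2.128e+04; ε/D = 0.00663; Haaland → f = 0.03633; ΔP_B = f(L/D)(ρV²/2) = 5404 Pa.
ΔP_A/ΔP_B = 7.336e+04/5404 = 13.6.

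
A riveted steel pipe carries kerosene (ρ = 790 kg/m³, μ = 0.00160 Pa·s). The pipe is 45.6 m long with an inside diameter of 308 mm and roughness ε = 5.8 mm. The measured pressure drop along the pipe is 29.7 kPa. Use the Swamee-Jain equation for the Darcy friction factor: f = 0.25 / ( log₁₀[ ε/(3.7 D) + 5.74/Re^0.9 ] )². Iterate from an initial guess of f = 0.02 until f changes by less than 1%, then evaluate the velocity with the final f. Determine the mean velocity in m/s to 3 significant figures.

Rearranging Darcy-Weisbach: V = √(2·ΔP·D/(f·L·ρ)). With ε/D = 0.0058/0.308 = 0.0188, iterate starting from f = 0.02:
  f = 0.02 → V = √(2·2.97e+04·0.308/(0.02·45.6·790)) = 5.039 m/s; Re = ρVD/μ = 7.663e+05; f → 0.04764
  f = 0.04764 → V = 3.265 m/s; Re = 4.965e+05; f → 0.04769
Converged (Δf/f < 1%). With the final f = 0.04769: V = √(2·2.97e+04·0.308/(0.04769·45.6·790)) = 3.263 m/s.

V ≈ 3.26 m/s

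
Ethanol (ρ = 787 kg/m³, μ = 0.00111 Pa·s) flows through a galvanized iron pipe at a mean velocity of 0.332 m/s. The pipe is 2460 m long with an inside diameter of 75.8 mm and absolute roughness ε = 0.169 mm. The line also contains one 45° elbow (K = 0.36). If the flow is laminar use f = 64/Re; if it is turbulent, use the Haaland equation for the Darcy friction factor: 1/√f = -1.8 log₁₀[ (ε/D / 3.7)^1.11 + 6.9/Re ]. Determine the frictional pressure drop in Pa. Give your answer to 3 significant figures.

ΔP ≈ 42800 Pa

Reynolds number Re = ρVD/μ = 787 · 0.332 · 0.0758 / 0.00111 = 1.784e+04.
Re > 4000 → turbulent. Relative roughness ε/D = 0.000169/0.0758 = 0.00223. Haaland: 1/√f = -1.8 log₁₀[(0.00223/3.7)^1.11 + 6.9/1.784e+04] = -1.8 log₁₀[0.000267 + 0.000387] = 5.733, so f = 0.03043.
Total minor-loss coefficient ΣK = 1·0.36 = 0.36.
ΔP = [f·L/D + ΣK]·(ρV²/2) = [0.03043·2460/0.0758 + 0.36]·(787·0.332²/2) = [987.5 + 0.36]·43.37 = 4.285e+04 Pa.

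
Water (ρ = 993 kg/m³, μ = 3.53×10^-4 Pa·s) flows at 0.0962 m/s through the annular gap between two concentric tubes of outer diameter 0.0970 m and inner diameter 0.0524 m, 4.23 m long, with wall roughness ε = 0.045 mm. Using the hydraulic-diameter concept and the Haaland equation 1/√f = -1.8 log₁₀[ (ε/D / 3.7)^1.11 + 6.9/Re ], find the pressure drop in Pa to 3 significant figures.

Hydraulic diameter D_h = 4A/P = D_o - D_i = 0.097 - 0.0524 = 0.0446 m.
Re = ρVD_h/μ = 993·0.0962·0.0446/0.000353 = 1.207e+04.
ε/D_h = 4.5e-05/0.0446 = 0.00101; Haaland gives 1/√f = -1.8 log₁₀[0.000111+0.000572] = 5.699, so f = 0.03079.
ΔP = f(L/D_h)(ρV²/2) = 0.03079·4.23/0.0446·4.595 = 13.42 Pa.

ΔP ≈ 13.4 Pa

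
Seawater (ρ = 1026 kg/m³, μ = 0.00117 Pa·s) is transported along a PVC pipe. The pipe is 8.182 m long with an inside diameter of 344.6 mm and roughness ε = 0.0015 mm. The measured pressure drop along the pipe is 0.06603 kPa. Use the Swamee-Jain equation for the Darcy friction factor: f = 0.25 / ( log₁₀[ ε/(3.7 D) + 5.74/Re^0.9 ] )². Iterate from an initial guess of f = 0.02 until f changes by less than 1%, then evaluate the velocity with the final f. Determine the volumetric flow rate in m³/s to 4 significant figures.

Rearranging Darcy-Weisbach: V = √(2·ΔP·D/(f·L·ρ)). With ε/D = 1.5e-06/0.3446 = 4.35e-06, iterate starting from f = 0.02:
  f = 0.02 → V = √(2·66.03·0.3446/(0.02·8.182·1026)) = 0.5206 m/s; Re = ρVD/μ = 1.573e+05; f → 0.01632
  f = 0.01632 → V = 0.5764 m/s; Re = 1.742e+05; f → 0.016
  f = 0.016 → V = 0.5821 m/s; Re = 1.759e+05; f → 0.01596
Converged (Δf/f < 1%). With the final f = 0.01596: V = √(2·66.03·0.3446/(0.01596·8.182·1026)) = 0.5827 m/s.
Q = V·A = 0.5827·(π/4·0.3446²) = 0.05435 m³/s = 0.05435 m³/s.

Q ≈ 0.05435 m³/s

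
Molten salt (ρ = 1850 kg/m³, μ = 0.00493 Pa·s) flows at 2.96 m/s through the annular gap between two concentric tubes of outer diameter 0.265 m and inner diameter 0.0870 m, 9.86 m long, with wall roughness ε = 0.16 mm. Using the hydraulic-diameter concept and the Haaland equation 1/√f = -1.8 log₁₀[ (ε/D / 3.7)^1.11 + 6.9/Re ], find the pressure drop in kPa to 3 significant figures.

ΔP ≈ 9.21 kPa

Hydraulic diameter D_h = 4A/P = D_o - D_i = 0.265 - 0.087 = 0.178 m.
Re = ρVD_h/μ = 1850·2.96·0.178/0.00493 = 1.977e+05.
ε/D_h = 0.00016/0.178 = 0.000899; Haaland gives 1/√f = -1.8 log₁₀[9.73e-05+3.49e-05] = 6.982, so f = 0.02051.
ΔP = f(L/D_h)(ρV²/2) = 0.02051·9.86/0.178·8104 = 9209 Pa.
ΔP = 9.21 kPa.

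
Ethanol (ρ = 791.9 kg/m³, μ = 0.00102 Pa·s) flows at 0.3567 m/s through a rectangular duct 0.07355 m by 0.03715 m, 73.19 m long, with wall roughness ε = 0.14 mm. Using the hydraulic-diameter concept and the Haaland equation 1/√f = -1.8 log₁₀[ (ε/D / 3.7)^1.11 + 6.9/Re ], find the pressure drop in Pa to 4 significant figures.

Hydraulic diameter D_h = 4A/P = 4·(0.07355·0.03715)/(2·(0.07355+0.03715)) = 0.01093/0.2214 = 0.04937 m.
Re = ρVD_h/μ = 791.9·0.3567·0.04937/0.00102 = 1.367e+04.
ε/D_h = 0.00014/0.04937 = 0.00284; Haaland gives 1/√f = -1.8 log₁₀[0.000348+0.000505] = 5.524, so f = 0.03277.
ΔP = f(L/D_h)(ρV²/2) = 0.03277·73.19/0.04937·50.38 = 2447 Pa.

ΔP ≈ 2447 Pa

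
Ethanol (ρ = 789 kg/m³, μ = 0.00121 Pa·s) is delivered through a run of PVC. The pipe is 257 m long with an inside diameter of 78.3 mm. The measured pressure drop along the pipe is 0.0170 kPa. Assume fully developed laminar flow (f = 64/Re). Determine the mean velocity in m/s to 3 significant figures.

V ≈ 0.0105 m/s

For laminar flow, f = 64/Re with Re = ρVD/μ, so Darcy-Weisbach reduces to ΔP = 32μLV/D². Solving for V: V = ΔP·D²/(32μL) = 17·(0.0783)²/(32·0.00121·257) = 0.01047 m/s.
Check: Re = ρVD/μ = 789·0.01047·0.0783/0.00121 = 534.8 < 2300, so the laminar assumption holds.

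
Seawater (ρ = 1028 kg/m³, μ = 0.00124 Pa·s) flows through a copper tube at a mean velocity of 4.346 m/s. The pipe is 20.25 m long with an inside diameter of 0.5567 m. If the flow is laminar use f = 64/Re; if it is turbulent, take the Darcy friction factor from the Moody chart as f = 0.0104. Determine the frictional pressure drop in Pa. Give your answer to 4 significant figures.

ΔP ≈ 3673 Pa

Reynolds number Re = ρVD/μ = 1028 · 4.346 · 0.5567 / 0.00124 = 2.006e+06.
Re > 4000 → turbulent; use the Moody-chart value f = 0.0104.
Darcy-Weisbach: ΔP = f(L/D)(ρV²/2) = 0.0104·(20.25/0.5567)·(1028·4.346²/2) = 0.0104·36.38·9708 = 3673 Pa.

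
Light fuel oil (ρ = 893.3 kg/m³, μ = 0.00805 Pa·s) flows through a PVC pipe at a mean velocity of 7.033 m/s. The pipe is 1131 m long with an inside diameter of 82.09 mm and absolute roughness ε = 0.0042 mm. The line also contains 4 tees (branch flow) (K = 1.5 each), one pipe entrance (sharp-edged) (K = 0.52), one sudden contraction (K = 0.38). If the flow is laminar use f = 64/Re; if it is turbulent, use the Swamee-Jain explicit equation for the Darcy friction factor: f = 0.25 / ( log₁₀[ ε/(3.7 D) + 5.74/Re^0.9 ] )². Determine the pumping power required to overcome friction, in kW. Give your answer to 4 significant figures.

P ≈ 231.0 kW

Reynolds number Re = ρVD/μ = 893.3 · 7.033 · 0.08209 / 0.00805 = 6.407e+04.
Re > 4000 → turbulent. Relative roughness ε/D = 4.2e-06/0.08209 = 5.12e-05. Swamee-Jain: f = 0.25/(log₁₀[5.12e-05/3.7 + 5.74/6.407e+04^0.9])² = 0.25/(log₁₀[1.38e-05 + 0.000271])² = 0.25/(-3.545)² = 0.01989.
Total minor-loss coefficient ΣK = 4·1.5 + 1·0.52 + 1·0.38 = 6.9.
ΔP = [f·L/D + ΣK]·(ρV²/2) = [0.01989·1131/0.08209 + 6.9]·(893.3·7.033²/2) = [274 + 6.9]·2.209e+04 = 6.206e+06 Pa.
Q = V·A = 7.033·0.005293 = 0.03722 m³/s.
Pumping power P = QΔP = 0.03722·6.206e+06 = 231010 W = 231.0 kW.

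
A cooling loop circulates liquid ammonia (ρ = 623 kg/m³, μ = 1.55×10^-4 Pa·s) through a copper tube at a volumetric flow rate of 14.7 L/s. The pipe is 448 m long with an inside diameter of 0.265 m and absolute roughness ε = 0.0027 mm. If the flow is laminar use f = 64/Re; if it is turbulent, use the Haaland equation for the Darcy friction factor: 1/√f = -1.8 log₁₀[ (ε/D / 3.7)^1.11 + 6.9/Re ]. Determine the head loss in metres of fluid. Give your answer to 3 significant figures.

Q = 14.7 L/s = 14.7/1000 = 0.0147 m³/s.
Cross-sectional area A = πD²/4 = π(0.265)²/4 = 0.05515 m²; mean velocity V = Q/A = 0.0147/0.05515 = 0.2665 m/s.
Reynolds number Re = ρVD/μ = 623 · 0.2665 · 0.265 / 0.000155 = 2.839e+05.
Re > 4000 → turbulent. Relative roughness ε/D = 2.7e-06/0.265 = 1.02e-05. Haaland: 1/√f = -1.8 log₁₀[(1.02e-05/3.7)^1.11 + 6.9/2.839e+05] = -1.8 log₁₀[6.73e-07 + 2.43e-05] = 8.284, so f = 0.01457.
Darcy-Weisbach: ΔP = f(L/D)(ρV²/2) = 0.01457·(448/0.265)·(623·0.2665²/2) = 0.01457·1691·22.13 = 545.1 Pa.
Head loss h_f = ΔP/(ρg) = 545.1/(623·9.81) = 0.0892 m.

h_f ≈ 0.0892 m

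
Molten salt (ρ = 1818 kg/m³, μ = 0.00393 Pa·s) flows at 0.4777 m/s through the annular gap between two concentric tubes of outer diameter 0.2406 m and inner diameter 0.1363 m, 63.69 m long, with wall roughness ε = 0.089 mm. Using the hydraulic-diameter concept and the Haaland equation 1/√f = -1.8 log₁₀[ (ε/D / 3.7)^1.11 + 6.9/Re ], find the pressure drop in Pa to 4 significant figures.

Hydraulic diameter D_h = 4A/P = D_o - D_i = 0.2406 - 0.1363 = 0.1043 m.
Re = ρVD_h/μ = 1818·0.4777·0.1043/0.00393 = 2.305e+04.
ε/D_h = 8.9e-05/0.1043 = 0.000853; Haaland gives 1/√f = -1.8 log₁₀[9.18e-05+0.000299] = 6.134, so f = 0.02658.
ΔP = f(L/D_h)(ρV²/2) = 0.02658·63.69/0.1043·207.4 = 3367 Pa.

ΔP ≈ 3367 Pa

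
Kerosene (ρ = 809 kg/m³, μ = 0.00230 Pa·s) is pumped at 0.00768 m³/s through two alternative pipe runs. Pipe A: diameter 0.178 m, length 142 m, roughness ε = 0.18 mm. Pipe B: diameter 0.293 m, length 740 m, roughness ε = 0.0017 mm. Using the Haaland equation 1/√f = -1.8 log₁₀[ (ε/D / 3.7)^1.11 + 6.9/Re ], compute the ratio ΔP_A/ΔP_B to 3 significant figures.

Pipe A: V = Q/A = 0.00768/0.02488 = 0.3086 m/s; Re = 1.932e+04; ε/D = 0.00101; Haaland → f = 0.02784; ΔP_A = f(L/D)(ρV²/2) = 855.6 Pa.
Pipe B: V = Q/A = 0.00768/0.06743 = 0.1139 m/s; Re = 1.174e+04; ε/D = 5.8e-06; Haaland → f = 0.02957; ΔP_B = f(L/D)(ρV²/2) = 392 Pa.
ΔP_A/ΔP_B = 855.6/392 = 2.18.

ΔP_A/ΔP_B ≈ 2.18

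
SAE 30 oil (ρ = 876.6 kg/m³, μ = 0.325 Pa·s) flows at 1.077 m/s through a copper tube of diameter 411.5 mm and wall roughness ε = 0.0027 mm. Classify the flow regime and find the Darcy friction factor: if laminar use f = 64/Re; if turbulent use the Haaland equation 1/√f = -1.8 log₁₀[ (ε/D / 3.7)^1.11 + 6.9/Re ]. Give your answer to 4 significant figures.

f ≈ 0.05354

Re = ρVD/μ = 876.6·1.077·0.4115/0.325 = 1195.
Re < 2300 → laminar, so f = 64/Re = 0.05354 (roughness is irrelevant in laminar flow).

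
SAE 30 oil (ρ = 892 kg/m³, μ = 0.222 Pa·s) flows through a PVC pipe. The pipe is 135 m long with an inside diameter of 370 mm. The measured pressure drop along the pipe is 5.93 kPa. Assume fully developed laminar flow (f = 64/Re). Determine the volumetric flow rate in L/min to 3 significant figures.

For laminar flow, f = 64/Re with Re = ρVD/μ, so Darcy-Weisbach reduces to ΔP = 32μLV/D². Solving for V: V = ΔP·D²/(32μL) = 5930·(0.37)²/(32·0.222·135) = 0.8465 m/s.
Check: Re = ρVD/μ = 892·0.8465·0.37/0.222 = 1258 < 2300, so the laminar assumption holds.
Q = V·A = 0.8465·(π/4·0.37²) = 0.09102 m³/s = 5460 L/min.

Q ≈ 5460 L/min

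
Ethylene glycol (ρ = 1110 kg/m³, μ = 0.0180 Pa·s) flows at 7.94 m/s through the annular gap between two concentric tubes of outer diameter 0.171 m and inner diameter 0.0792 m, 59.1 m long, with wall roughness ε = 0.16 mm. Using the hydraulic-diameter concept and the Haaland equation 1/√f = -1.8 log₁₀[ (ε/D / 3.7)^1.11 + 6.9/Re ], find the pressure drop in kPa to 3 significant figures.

Hydraulic diameter D_h = 4A/P = D_o - D_i = 0.171 - 0.0792 = 0.0918 m.
Re = ρVD_h/μ = 1110·7.94·0.0918/0.018 = 4.495e+04.
ε/D_h = 0.00016/0.0918 = 0.00174; Haaland gives 1/√f = -1.8 log₁₀[0.000203+0.000154] = 6.207, so f = 0.02596.
ΔP = f(L/D_h)(ρV²/2) = 0.02596·59.1/0.0918·3.499e+04 = 5.847e+05 Pa.
ΔP = 585 kPa.

ΔP ≈ 585 kPa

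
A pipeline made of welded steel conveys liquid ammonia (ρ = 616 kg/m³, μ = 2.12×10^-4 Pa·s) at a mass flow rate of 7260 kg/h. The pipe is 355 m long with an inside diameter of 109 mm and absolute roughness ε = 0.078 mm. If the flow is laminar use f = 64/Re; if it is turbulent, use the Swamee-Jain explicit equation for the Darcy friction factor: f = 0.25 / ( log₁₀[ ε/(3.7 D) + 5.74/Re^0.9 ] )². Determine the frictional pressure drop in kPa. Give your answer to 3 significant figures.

ṁ = 7260 kg/h = 7260/3600 = 2.017 kg/s.
A = πD²/4 = π(0.109)²/4 = 0.009331 m²; mean velocity V = ṁ/(ρA) = 2.017/(616 · 0.009331) = 0.3508 m/s.
Reynolds number Re = ρVD/μ = 616 · 0.3508 · 0.109 / 0.000212 = 1.111e+05.
Re > 4000 → turbulent. Relative roughness ε/D = 7.8e-05/0.109 = 0.000716. Swamee-Jain: f = 0.25/(log₁₀[0.000716/3.7 + 5.74/1.111e+05^0.9])² = 0.25/(log₁₀[0.000193 + 0.000165])² = 0.25/(-3.446)² = 0.02106.
Darcy-Weisbach: ΔP = f(L/D)(ρV²/2) = 0.02106·(355/0.109)·(616·0.3508²/2) = 0.02106·3257·37.91 = 2600 Pa.
ΔP = 2600 Pa = 2.60 kPa.

ΔP ≈ 2.60 kPa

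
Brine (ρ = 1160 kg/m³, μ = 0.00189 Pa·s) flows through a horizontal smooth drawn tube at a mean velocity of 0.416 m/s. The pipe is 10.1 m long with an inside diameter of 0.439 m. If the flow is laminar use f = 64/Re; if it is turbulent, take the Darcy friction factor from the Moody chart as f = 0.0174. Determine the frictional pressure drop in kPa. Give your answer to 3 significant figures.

Reynolds number Re = ρVD/μ = 1160 · 0.416 · 0.439 / 0.00189 = 1.121e+05.
Re > 4000 → turbulent; use the Moody-chart value f = 0.0174.
Darcy-Weisbach: ΔP = f(L/D)(ρV²/2) = 0.0174·(10.1/0.439)·(1160·0.416²/2) = 0.0174·23.01·100.4 = 40.18 Pa.
ΔP = 40.18 Pa = 0.0402 kPa.

ΔP ≈ 0.0402 kPa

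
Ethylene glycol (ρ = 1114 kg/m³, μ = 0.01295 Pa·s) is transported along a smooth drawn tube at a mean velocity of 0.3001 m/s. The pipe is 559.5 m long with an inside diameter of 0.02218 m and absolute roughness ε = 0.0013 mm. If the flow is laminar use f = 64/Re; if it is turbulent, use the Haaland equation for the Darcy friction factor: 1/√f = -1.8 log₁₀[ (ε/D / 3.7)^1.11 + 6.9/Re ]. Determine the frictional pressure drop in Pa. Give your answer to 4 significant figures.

ΔP ≈ 141400 Pa

Reynolds number Re = ρVD/μ = 1114 · 0.3001 · 0.02218 / 0.0129 = 572.6.
Re < 2300 → laminar flow, so f = 64/Re = 64/572.6 = 0.1118 (the turbulent correlation is not needed).
Darcy-Weisbach: ΔP = f(L/D)(ρV²/2) = 0.1118·(559.5/0.02218)·(1114·0.3001²/2) = 0.1118·2.523e+04·50.16 = 1.414e+05 Pa.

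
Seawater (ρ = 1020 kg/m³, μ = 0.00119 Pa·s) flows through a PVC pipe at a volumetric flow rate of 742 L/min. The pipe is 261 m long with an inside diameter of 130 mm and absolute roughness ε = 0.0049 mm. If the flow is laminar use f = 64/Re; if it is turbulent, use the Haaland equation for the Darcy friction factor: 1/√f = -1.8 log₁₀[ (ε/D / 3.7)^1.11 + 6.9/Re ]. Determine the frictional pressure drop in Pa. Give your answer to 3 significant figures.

Q = 742 L/min = 742/60000 = 0.01237 m³/s.
Cross-sectional area A = πD²/4 = π(0.13)²/4 = 0.01327 m²; mean velocity V = Q/A = 0.01237/0.01327 = 0.9317 m/s.
Reynolds number Re = ρVD/μ = 1020 · 0.9317 · 0.13 / 0.00119 = 1.038e+05.
Re > 4000 → turbulent. Relative roughness ε/D = 4.9e-06/0.13 = 3.77e-05. Haaland: 1/√f = -1.8 log₁₀[(3.77e-05/3.7)^1.11 + 6.9/1.038e+05] = -1.8 log₁₀[2.88e-06 + 6.65e-05] = 7.486, so f = 0.01784.
Darcy-Weisbach: ΔP = f(L/D)(ρV²/2) = 0.01784·(261/0.13)·(1020·0.9317²/2) = 0.01784·2008·442.7 = 1.586e+04 Pa.

ΔP ≈ 15900 Pa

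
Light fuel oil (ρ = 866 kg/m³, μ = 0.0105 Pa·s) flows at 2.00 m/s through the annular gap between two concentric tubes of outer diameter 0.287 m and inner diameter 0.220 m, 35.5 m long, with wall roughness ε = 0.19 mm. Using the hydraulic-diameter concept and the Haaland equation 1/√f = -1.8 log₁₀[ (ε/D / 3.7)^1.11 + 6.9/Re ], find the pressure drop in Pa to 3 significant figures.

Hydraulic diameter D_h = 4A/P = D_o - D_i = 0.287 - 0.22 = 0.067 m.
Re = ρVD_h/μ = 866·2·0.067/0.0105 = 1.105e+04.
ε/D_h = 0.00019/0.067 = 0.00284; Haaland gives 1/√f = -1.8 log₁₀[0.000348+0.000624] = 5.422, so f = 0.03402.
ΔP = f(L/D_h)(ρV²/2) = 0.03402·35.5/0.067·1732 = 3.122e+04 Pa.

ΔP ≈ 31200 Pa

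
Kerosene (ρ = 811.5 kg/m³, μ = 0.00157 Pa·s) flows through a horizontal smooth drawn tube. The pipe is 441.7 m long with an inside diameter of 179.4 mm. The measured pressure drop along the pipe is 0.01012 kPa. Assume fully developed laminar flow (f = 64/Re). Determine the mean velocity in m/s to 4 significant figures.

V ≈ 0.01468 m/s

For laminar flow, f = 64/Re with Re = ρVD/μ, so Darcy-Weisbach reduces to ΔP = 32μLV/D². Solving for V: V = ΔP·D²/(32μL) = 10.12·(0.1794)²/(32·0.00157·441.7) = 0.01468 m/s.
Check: Re = ρVD/μ = 811.5·0.01468·0.1794/0.00157 = 1361 < 2300, so the laminar assumption holds.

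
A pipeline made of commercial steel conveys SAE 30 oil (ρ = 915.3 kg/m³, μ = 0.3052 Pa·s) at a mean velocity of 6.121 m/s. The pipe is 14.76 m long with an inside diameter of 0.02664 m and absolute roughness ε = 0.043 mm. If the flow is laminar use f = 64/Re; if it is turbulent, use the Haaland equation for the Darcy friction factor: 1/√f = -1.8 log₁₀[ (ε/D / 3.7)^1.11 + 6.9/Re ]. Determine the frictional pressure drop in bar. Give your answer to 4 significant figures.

Reynolds number Re = ρVD/μ = 915.3 · 6.121 · 0.02664 / 0.305 = 489.
Re < 2300 → laminar flow, so f = 64/Re = 64/489 = 0.1309 (the turbulent correlation is not needed).
Darcy-Weisbach: ΔP = f(L/D)(ρV²/2) = 0.1309·(14.76/0.02664)·(915.3·6.121²/2) = 0.1309·554.1·1.715e+04 = 1.243e+06 Pa.
ΔP = 1.243e+06 Pa = 12.43 bar.

ΔP ≈ 12.43 bar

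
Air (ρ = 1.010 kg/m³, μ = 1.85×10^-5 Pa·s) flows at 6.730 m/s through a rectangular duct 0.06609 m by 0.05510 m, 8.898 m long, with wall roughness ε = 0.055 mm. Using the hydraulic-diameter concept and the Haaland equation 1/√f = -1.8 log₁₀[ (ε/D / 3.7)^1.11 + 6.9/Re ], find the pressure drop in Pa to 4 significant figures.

Hydraulic diameter D_h = 4A/P = 4·(0.06609·0.0551)/(2·(0.06609+0.0551)) = 0.01457/0.2424 = 0.0601 m.
Re = ρVD_h/μ = 1.01·6.73·0.0601/1.85e-05 = 2.208e+04.
ε/D_h = 5.5e-05/0.0601 = 0.000915; Haaland gives 1/√f = -1.8 log₁₀[9.92e-05+0.000312] = 6.094, so f = 0.02693.
ΔP = f(L/D_h)(ρV²/2) = 0.02693·8.898/0.0601·22.87 = 91.2 Pa.

ΔP ≈ 91.20 Pa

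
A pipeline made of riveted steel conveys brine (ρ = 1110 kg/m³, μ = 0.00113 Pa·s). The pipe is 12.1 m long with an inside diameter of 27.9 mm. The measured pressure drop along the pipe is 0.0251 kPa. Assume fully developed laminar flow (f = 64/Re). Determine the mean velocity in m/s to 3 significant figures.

For laminar flow, f = 64/Re with Re = ρVD/μ, so Darcy-Weisbach reduces to ΔP = 32μLV/D². Solving for V: V = ΔP·D²/(32μL) = 25.1·(0.0279)²/(32·0.00113·12.1) = 0.04465 m/s.
Check: Re = ρVD/μ = 1110·0.04465·0.0279/0.00113 = 1224 < 2300, so the laminar assumption holds.

V ≈ 0.0447 m/s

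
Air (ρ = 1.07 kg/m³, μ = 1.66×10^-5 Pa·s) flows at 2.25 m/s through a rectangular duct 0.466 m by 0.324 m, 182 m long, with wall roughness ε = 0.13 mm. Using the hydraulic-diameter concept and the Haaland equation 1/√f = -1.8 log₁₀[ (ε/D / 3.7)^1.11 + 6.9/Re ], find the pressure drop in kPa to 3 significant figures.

Hydraulic diameter D_h = 4A/P = 4·(0.466·0.324)/(2·(0.466+0.324)) = 0.6039/1.58 = 0.3822 m.
Re = ρVD_h/μ = 1.07·2.25·0.3822/1.66e-05 = 5.544e+04.
ε/D_h = 0.00013/0.3822 = 0.00034; Haaland gives 1/√f = -1.8 log₁₀[3.31e-05+0.000124] = 6.845, so f = 0.02134.
ΔP = f(L/D_h)(ρV²/2) = 0.02134·182/0.3822·2.708 = 27.53 Pa.
ΔP = 0.0275 kPa.

ΔP ≈ 0.0275 kPa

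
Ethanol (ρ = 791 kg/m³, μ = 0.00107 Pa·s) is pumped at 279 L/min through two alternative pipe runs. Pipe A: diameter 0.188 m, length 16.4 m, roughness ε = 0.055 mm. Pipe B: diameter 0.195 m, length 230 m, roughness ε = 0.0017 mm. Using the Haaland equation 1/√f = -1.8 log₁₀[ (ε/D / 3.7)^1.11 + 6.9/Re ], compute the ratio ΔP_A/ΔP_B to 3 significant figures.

Pipe A: V = Q/A = 0.00465/0.02776 = 0.1675 m/s; Re = 2.328e+04; ε/D = 0.000293; Haaland → f = 0.02535; ΔP_A = f(L/D)(ρV²/2) = 24.55 Pa.
Pipe B: V = Q/A = 0.00465/0.02986 = 0.1557 m/s; Re = 2.245e+04; ε/D = 8.72e-06; Haaland → f = 0.02503; ΔP_B = f(L/D)(ρV²/2) = 283.1 Pa.
ΔP_A/ΔP_B = 24.55/283.1 = 0.0867.

ΔP_A/ΔP_B ≈ 0.0867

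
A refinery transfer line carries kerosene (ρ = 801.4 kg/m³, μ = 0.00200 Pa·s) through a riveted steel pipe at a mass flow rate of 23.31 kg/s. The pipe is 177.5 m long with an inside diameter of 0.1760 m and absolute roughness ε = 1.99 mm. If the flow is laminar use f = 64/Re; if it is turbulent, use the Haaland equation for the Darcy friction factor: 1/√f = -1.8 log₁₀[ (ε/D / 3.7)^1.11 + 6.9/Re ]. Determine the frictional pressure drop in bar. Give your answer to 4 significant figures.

A = πD²/4 = π(0.176)²/4 = 0.02433 m²; mean velocity V = ṁ/(ρA) = 23.31/(801.4 · 0.02433) = 1.196 m/s.
Reynolds number Re = ρVD/μ = 801.4 · 1.196 · 0.176 / 0.002 = 8.432e+04.
Re > 4000 → turbulent. Relative roughness ε/D = 0.00199/0.176 = 0.0113. Haaland: 1/√f = -1.8 log₁₀[(0.0113/3.7)^1.11 + 6.9/8.432e+04] = -1.8 log₁₀[0.00162 + 8.18e-05] = 4.986, so f = 0.04022.
Darcy-Weisbach: ΔP = f(L/D)(ρV²/2) = 0.04022·(177.5/0.176)·(801.4·1.196²/2) = 0.04022·1009·572.8 = 2.323e+04 Pa.
ΔP = 2.323e+04 Pa = 0.2323 bar.

ΔP ≈ 0.2323 bar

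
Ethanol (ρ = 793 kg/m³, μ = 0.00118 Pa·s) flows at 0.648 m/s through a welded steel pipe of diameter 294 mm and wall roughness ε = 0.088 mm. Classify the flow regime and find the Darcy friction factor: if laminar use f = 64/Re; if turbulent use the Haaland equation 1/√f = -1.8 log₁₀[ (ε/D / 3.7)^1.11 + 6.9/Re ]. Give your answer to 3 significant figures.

f ≈ 0.0185

Re = ρVD/μ = 793·0.648·0.294/0.00118 = 1.28e+05.
Re > 4000 → turbulent. ε/D = 8.8e-05/0.294 = 0.000299; Haaland: 1/√f = -1.8 log₁₀[2.87e-05 + 5.39e-05] = 7.35, so f = 0.01851.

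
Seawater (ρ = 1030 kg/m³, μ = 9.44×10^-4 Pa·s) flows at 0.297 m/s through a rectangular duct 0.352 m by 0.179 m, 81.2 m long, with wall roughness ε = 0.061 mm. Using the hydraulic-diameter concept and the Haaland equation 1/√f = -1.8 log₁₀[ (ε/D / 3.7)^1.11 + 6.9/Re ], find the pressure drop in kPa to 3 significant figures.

Hydraulic diameter D_h = 4A/P = 4·(0.352·0.179)/(2·(0.352+0.179)) = 0.252/1.062 = 0.2373 m.
Re = ρVD_h/μ = 1030·0.297·0.2373/0.000944 = 7.69e+04.
ε/D_h = 6.1e-05/0.2373 = 0.000257; Haaland gives 1/√f = -1.8 log₁₀[2.42e-05+8.97e-05] = 7.098, so f = 0.01985.
ΔP = f(L/D_h)(ρV²/2) = 0.01985·81.2/0.2373·45.43 = 308.5 Pa.
ΔP = 0.309 kPa.

ΔP ≈ 0.309 kPa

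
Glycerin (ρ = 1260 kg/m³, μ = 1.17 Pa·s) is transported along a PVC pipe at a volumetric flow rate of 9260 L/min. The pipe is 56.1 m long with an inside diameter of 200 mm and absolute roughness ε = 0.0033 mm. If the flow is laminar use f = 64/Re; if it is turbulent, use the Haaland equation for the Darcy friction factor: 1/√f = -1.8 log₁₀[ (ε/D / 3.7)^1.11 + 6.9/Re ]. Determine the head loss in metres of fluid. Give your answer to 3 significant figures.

Q = 9260 L/min = 9260/60000 = 0.1543 m³/s.
Cross-sectional area A = πD²/4 = π(0.2)²/4 = 0.03142 m²; mean velocity V = Q/A = 0.1543/0.03142 = 4.913 m/s.
Reynolds number Re = ρVD/μ = 1260 · 4.913 · 0.2 / 1.17 = 1058.
Re < 2300 → laminar flow, so f = 64/Re = 64/1058 = 0.06049 (the turbulent correlation is not needed).
Darcy-Weisbach: ΔP = f(L/D)(ρV²/2) = 0.06049·(56.1/0.2)·(1260·4.913²/2) = 0.06049·280.5·1.52e+04 = 2.58e+05 Pa.
Head loss h_f = ΔP/(ρg) = 2.58e+05/(1260·9.81) = 20.9 m.

h_f ≈ 20.9 m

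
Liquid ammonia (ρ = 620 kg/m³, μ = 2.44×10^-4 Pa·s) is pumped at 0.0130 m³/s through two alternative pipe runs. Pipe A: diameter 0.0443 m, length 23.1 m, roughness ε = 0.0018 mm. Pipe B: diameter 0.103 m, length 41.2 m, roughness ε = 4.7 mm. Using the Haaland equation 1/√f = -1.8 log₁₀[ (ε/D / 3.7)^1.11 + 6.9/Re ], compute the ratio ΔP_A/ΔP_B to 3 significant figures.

ΔP_A/ΔP_B ≈ 6.88

Pipe A: V = Q/A = 0.013/0.001541 = 8.434 m/s; Re = 9.494e+05; ε/D = 4.06e-05; Haaland → f = 0.01243; ΔP_A = f(L/D)(ρV²/2) = 1.429e+05 Pa.
Pipe B: V = Q/A = 0.013/0.008332 = 1.56 m/s; Re = 4.083e+05; ε/D = 0.0456; Haaland → f = 0.0688; ΔP_B = f(L/D)(ρV²/2) = 2.077e+04 Pa.
ΔP_A/ΔP_B = 1.429e+05/2.077e+04 = 6.88.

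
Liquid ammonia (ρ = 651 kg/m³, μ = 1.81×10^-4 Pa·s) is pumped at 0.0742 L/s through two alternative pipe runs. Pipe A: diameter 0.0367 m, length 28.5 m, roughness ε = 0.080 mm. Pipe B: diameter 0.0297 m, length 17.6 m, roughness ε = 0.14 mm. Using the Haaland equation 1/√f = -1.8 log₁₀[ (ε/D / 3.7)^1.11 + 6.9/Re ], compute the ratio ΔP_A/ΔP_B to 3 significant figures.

ΔP_A/ΔP_B ≈ 0.532

Pipe A: V = Q/A = 7.42e-05/0.001058 = 0.07014 m/s; Re = 9259; ε/D = 0.00218; Haaland → f = 0.03435; ΔP_A = f(L/D)(ρV²/2) = 42.71 Pa.
Pipe B: V = Q/A = 7.42e-05/0.0006928 = 0.1071 m/s; Re = 1.144e+04; ε/D = 0.00471; Haaland → f = 0.03631; ΔP_B = f(L/D)(ρV²/2) = 80.35 Pa.
ΔP_A/ΔP_B = 42.71/80.35 = 0.532.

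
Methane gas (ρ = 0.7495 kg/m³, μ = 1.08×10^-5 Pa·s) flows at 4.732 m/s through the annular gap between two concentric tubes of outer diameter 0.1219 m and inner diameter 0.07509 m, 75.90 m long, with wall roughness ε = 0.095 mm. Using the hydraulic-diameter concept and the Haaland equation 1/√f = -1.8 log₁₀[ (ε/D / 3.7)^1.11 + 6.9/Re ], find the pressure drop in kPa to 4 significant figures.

ΔP ≈ 0.4201 kPa

Hydraulic diameter D_h = 4A/P = D_o - D_i = 0.1219 - 0.07509 = 0.04681 m.
Re = ρVD_h/μ = 0.7495·4.732·0.04681/1.08e-05 = 1.537e+04.
ε/D_h = 9.5e-05/0.04681 = 0.00203; Haaland gives 1/√f = -1.8 log₁₀[0.00024+0.000449] = 5.691, so f = 0.03087.
ΔP = f(L/D_h)(ρV²/2) = 0.03087·75.9/0.04681·8.391 = 420.1 Pa.
ΔP = 0.4201 kPa.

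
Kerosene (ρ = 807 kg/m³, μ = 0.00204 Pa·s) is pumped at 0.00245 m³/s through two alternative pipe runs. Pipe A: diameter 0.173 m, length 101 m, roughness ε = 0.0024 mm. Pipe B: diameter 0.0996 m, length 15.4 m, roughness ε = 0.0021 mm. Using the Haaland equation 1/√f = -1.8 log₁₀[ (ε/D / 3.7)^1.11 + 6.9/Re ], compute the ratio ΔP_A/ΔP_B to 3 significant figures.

Pipe A: V = Q/A = 0.00245/0.02351 = 0.1042 m/s; Re = 7133; ε/D = 1.39e-05; Haaland → f = 0.03398; ΔP_A = f(L/D)(ρV²/2) = 86.95 Pa.
Pipe B: V = Q/A = 0.00245/0.007791 = 0.3145 m/s; Re = 1.239e+04; ε/D = 2.11e-05; Haaland → f = 0.02917; ΔP_B = f(L/D)(ρV²/2) = 179.9 Pa.
ΔP_A/ΔP_B = 86.95/179.9 = 0.483.

ΔP_A/ΔP_B ≈ 0.483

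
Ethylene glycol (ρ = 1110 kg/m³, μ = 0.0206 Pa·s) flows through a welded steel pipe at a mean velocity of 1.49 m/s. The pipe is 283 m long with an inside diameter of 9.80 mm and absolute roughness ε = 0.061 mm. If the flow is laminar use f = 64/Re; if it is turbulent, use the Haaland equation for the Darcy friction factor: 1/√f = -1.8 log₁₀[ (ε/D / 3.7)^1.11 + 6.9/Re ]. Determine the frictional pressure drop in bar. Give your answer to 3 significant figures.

Reynolds number Re = ρVD/μ = 1110 · 1.49 · 0.0098 / 0.0206 = 786.8.
Re < 2300 → laminar flow, so f = 64/Re = 64/786.8 = 0.08134 (the turbulent correlation is not needed).
Darcy-Weisbach: ΔP = f(L/D)(ρV²/2) = 0.08134·(283/0.0098)·(1110·1.49²/2) = 0.08134·2.888e+04·1232 = 2.894e+06 Pa.
ΔP = 2.894e+06 Pa = 28.9 bar.

ΔP ≈ 28.9 bar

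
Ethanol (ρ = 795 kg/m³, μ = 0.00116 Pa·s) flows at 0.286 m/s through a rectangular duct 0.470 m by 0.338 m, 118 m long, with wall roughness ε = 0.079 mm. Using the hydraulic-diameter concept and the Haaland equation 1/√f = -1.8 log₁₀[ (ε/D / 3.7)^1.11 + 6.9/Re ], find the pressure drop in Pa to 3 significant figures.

Hydraulic diameter D_h = 4A/P = 4·(0.47·0.338)/(2·(0.47+0.338)) = 0.6354/1.616 = 0.3932 m.
Re = ρVD_h/μ = 795·0.286·0.3932/0.00116 = 7.707e+04.
ε/D_h = 7.9e-05/0.3932 = 0.000201; Haaland gives 1/√f = -1.8 log₁₀[1.84e-05+8.95e-05] = 7.14, so f = 0.01961.
ΔP = f(L/D_h)(ρV²/2) = 0.01961·118/0.3932·32.51 = 191.4 Pa.

ΔP ≈ 191 Pa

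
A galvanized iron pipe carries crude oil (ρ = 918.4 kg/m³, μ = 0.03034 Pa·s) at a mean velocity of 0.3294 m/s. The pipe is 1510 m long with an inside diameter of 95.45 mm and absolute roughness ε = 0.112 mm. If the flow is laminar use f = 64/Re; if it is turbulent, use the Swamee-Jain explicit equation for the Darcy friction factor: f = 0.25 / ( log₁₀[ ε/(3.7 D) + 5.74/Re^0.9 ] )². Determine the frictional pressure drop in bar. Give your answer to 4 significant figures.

Reynolds number Re = ρVD/μ = 918.4 · 0.3294 · 0.09545 / 0.0303 = 951.7.
Re < 2300 → laminar flow, so f = 64/Re = 64/951.7 = 0.06725 (the turbulent correlation is not needed).
Darcy-Weisbach: ΔP = f(L/D)(ρV²/2) = 0.06725·(1510/0.09545)·(918.4·0.3294²/2) = 0.06725·1.582e+04·49.83 = 5.3e+04 Pa.
ΔP = 5.3e+04 Pa = 0.5300 bar.

ΔP ≈ 0.5300 bar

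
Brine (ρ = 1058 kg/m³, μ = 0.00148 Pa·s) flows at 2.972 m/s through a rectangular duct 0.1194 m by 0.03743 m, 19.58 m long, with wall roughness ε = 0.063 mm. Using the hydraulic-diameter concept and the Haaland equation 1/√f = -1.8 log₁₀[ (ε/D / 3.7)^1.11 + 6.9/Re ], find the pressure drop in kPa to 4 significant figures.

Hydraulic diameter D_h = 4A/P = 4·(0.1194·0.03743)/(2·(0.1194+0.03743)) = 0.01788/0.3137 = 0.05699 m.
Re = ρVD_h/μ = 1058·2.972·0.05699/0.00148 = 1.211e+05.
ε/D_h = 6.3e-05/0.05699 = 0.00111; Haaland gives 1/√f = -1.8 log₁₀[0.000122+5.7e-05] = 6.743, so f = 0.02199.
ΔP = f(L/D_h)(ρV²/2) = 0.02199·19.58/0.05699·4673 = 3.53e+04 Pa.
ΔP = 35.30 kPa.

ΔP ≈ 35.30 kPa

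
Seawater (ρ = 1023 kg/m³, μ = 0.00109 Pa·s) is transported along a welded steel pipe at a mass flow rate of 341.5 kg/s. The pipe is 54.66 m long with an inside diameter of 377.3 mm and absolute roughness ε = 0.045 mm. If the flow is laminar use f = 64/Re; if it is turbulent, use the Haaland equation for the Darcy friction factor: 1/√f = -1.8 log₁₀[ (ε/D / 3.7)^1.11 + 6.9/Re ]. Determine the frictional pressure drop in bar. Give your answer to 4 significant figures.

A = πD²/4 = π(0.3773)²/4 = 0.1118 m²; mean velocity V = ṁ/(ρA) = 341.5/(1023 · 0.1118) = 2.986 m/s.
Reynolds number Re = ρVD/μ = 1023 · 2.986 · 0.3773 / 0.00109 = 1.057e+06.
Re > 4000 → turbulent. Relative roughness ε/D = 4.5e-05/0.3773 = 0.000119. Haaland: 1/√f = -1.8 log₁₀[(0.000119/3.7)^1.11 + 6.9/1.057e+06] = -1.8 log₁₀[1.03e-05 + 6.53e-06] = 8.592, so f = 0.01355.
Darcy-Weisbach: ΔP = f(L/D)(ρV²/2) = 0.01355·(54.66/0.3773)·(1023·2.986²/2) = 0.01355·144.9·4560 = 8949 Pa.
ΔP = 8949 Pa = 0.08949 bar.

ΔP ≈ 0.08949 bar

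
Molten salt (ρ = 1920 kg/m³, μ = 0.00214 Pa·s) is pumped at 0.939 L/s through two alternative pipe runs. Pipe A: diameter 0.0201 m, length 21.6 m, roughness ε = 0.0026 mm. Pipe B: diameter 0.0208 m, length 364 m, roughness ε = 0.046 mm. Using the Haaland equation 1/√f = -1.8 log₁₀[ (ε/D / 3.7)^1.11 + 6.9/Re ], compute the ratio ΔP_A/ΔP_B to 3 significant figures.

Pipe A: V = Q/A = 0.000939/0.0003173 = 2.959 m/s; Re = 5.337e+04; ε/D = 0.000129; Haaland → f = 0.0208; ΔP_A = f(L/D)(ρV²/2) = 1.879e+05 Pa.
Pipe B: V = Q/A = 0.000939/0.0003398 = 2.763 m/s; Re = 5.157e+04; ε/D = 0.00221; Haaland → f = 0.0267; ΔP_B = f(L/D)(ρV²/2) = 3.425e+06 Pa.
ΔP_A/ΔP_B = 1.879e+05/3.425e+06 = 0.0549.

ΔP_A/ΔP_B ≈ 0.0549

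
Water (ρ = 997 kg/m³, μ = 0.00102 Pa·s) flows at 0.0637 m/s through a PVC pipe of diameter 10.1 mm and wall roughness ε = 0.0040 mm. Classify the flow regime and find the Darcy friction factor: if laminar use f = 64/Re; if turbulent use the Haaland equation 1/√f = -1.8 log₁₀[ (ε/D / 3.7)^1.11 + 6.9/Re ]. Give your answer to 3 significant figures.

Re = ρVD/μ = 997·0.0637·0.0101/0.00102 = 628.9.
Re < 2300 → laminar, so f = 64/Re = 0.1018 (roughness is irrelevant in laminar flow).

f ≈ 0.102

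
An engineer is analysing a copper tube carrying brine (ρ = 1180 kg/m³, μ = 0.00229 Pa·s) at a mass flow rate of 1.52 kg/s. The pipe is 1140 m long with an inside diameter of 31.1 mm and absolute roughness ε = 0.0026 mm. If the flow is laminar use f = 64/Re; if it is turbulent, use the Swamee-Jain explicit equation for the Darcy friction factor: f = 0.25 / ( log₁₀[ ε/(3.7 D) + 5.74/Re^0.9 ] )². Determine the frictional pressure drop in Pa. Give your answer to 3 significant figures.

A = πD²/4 = π(0.0311)²/4 = 0.0007596 m²; mean velocity V = ṁ/(ρA) = 1.52/(1180 · 0.0007596) = 1.696 m/s.
Reynolds number Re = ρVD/μ = 1180 · 1.696 · 0.0311 / 0.00229 = 2.717e+04.
Re > 4000 → turbulent. Relative roughness ε/D = 2.6e-06/0.0311 = 8.36e-05. Swamee-Jain: f = 0.25/(log₁₀[8.36e-05/3.7 + 5.74/2.717e+04^0.9])² = 0.25/(log₁₀[2.26e-05 + 0.000586])² = 0.25/(-3.215)² = 0.02418.
Darcy-Weisbach: ΔP = f(L/D)(ρV²/2) = 0.02418·(1140/0.0311)·(1180·1.696²/2) = 0.02418·3.666e+04·1696 = 1.504e+06 Pa.

ΔP ≈ 1.50×10^6 Pa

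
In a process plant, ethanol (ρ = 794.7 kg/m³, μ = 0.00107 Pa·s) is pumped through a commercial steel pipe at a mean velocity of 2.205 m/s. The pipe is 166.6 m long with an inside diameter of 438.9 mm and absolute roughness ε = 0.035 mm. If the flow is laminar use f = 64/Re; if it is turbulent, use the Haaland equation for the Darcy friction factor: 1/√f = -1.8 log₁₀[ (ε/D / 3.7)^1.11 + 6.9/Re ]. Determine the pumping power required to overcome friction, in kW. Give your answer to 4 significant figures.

P ≈ 3.291 kW

Reynolds number Re = ρVD/μ = 794.7 · 2.205 · 0.4389 / 0.00107 = 7.188e+05.
Re > 4000 → turbulent. Relative roughness ε/D = 3.5e-05/0.4389 = 7.97e-05. Haaland: 1/√f = -1.8 log₁₀[(7.97e-05/3.7)^1.11 + 6.9/7.188e+05] = -1.8 log₁₀[6.61e-06 + 9.6e-06] = 8.622, so f = 0.01345.
Darcy-Weisbach: ΔP = f(L/D)(ρV²/2) = 0.01345·(166.6/0.4389)·(794.7·2.205²/2) = 0.01345·379.6·1932 = 9864 Pa.
Q = V·A = 2.205·0.1513 = 0.3336 m³/s.
Pumping power P = QΔP = 0.3336·9864 = 3290.6 W = 3.291 kW.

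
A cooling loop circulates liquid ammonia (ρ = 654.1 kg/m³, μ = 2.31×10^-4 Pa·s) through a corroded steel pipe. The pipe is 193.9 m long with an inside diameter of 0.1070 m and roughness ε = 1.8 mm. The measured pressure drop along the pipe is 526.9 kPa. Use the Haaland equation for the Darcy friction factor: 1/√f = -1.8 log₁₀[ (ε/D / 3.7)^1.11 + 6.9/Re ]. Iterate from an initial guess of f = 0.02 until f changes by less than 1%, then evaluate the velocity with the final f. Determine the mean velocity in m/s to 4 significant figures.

V ≈ 4.411 m/s

Rearranging Darcy-Weisbach: V = √(2·ΔP·D/(f·L·ρ)). With ε/D = 0.0018/0.107 = 0.0168, iterate starting from f = 0.02:
  f = 0.02 → V = √(2·5.269e+05·0.107/(0.02·193.9·654.1)) = 6.667 m/s; Re = ρVD/μ = 2.02e+06; f → 0.04568
  f = 0.04568 → V = 4.412 m/s; Re = 1.337e+06; f → 0.04569
Converged (Δf/f < 1%). With the final f = 0.04569: V = √(2·5.269e+05·0.107/(0.04569·193.9·654.1)) = 4.411 m/s.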